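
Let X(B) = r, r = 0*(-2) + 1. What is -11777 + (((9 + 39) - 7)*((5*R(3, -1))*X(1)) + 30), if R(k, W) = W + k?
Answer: -11337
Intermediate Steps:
r = 1 (r = 0 + 1 = 1)
X(B) = 1
-11777 + (((9 + 39) - 7)*((5*R(3, -1))*X(1)) + 30) = -11777 + (((9 + 39) - 7)*((5*(-1 + 3))*1) + 30) = -11777 + ((48 - 7)*((5*2)*1) + 30) = -11777 + (41*(10*1) + 30) = -11777 + (41*10 + 30) = -11777 + (410 + 30) = -11777 + 440 = -11337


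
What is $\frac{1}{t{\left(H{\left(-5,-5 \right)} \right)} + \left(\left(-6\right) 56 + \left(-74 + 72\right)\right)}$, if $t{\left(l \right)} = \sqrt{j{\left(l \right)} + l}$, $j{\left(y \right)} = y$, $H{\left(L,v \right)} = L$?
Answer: $- \frac{169}{57127} - \frac{i \sqrt{10}}{114254} \approx -0.0029583 - 2.7678 \cdot 10^{-5} i$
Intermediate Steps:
$t{\left(l \right)} = \sqrt{2} \sqrt{l}$ ($t{\left(l \right)} = \sqrt{l + l} = \sqrt{2 l} = \sqrt{2} \sqrt{l}$)
$\frac{1}{t{\left(H{\left(-5,-5 \right)} \right)} + \left(\left(-6\right) 56 + \left(-74 + 72\right)\right)} = \frac{1}{\sqrt{2} \sqrt{-5} + \left(\left(-6\right) 56 + \left(-74 + 72\right)\right)} = \frac{1}{\sqrt{2} i \sqrt{5} - 338} = \frac{1}{i \sqrt{10} - 338} = \frac{1}{-338 + i \sqrt{10}}$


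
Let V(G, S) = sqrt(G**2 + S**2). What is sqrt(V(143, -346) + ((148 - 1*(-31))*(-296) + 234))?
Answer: sqrt(-52750 + 17*sqrt(485)) ≈ 228.86*I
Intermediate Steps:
sqrt(V(143, -346) + ((148 - 1*(-31))*(-296) + 234)) = sqrt(sqrt(143**2 + (-346)**2) + ((148 - 1*(-31))*(-296) + 234)) = sqrt(sqrt(20449 + 119716) + ((148 + 31)*(-296) + 234)) = sqrt(sqrt(140165) + (179*(-296) + 234)) = sqrt(17*sqrt(485) + (-52984 + 234)) = sqrt(17*sqrt(485) - 52750) = sqrt(-52750 + 17*sqrt(485))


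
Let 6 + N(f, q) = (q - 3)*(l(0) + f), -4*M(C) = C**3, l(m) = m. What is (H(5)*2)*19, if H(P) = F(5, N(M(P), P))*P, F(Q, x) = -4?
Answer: -760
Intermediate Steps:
M(C) = -C**3/4
N(f, q) = -6 + f*(-3 + q) (N(f, q) = -6 + (q - 3)*(0 + f) = -6 + (-3 + q)*f = -6 + f*(-3 + q))
H(P) = -4*P
(H(5)*2)*19 = (-4*5*2)*19 = -20*2*19 = -40*19 = -760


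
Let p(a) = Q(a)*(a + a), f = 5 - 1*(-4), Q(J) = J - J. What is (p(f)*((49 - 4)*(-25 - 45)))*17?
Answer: 0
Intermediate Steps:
Q(J) = 0
f = 9 (f = 5 + 4 = 9)
p(a) = 0 (p(a) = 0*(a + a) = 0*(2*a) = 0)
(p(f)*((49 - 4)*(-25 - 45)))*17 = (0*((49 - 4)*(-25 - 45)))*17 = (0*(45*(-70)))*17 = (0*(-3150))*17 = 0*17 = 0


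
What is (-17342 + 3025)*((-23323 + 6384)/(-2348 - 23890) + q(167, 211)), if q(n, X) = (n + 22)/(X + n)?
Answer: -215170193/13119 ≈ -16401.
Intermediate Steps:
q(n, X) = (22 + n)/(X + n)
(-17342 + 3025)*((-23323 + 6384)/(-2348 - 23890) + q(167, 211)) = (-17342 + 3025)*((-23323 + 6384)/(-2348 - 23890) + (22 + 167)/(211 + 167)) = -14317*(-16939/(-26238) + 189/378) = -14317*(-16939*(-1/26238) + (1/378)*189) = -14317*(16939/26238 + ½) = -14317*15029/13119 = -215170193/13119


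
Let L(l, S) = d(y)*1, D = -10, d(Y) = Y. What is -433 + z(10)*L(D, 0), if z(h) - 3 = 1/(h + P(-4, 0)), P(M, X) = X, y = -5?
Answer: -897/2 ≈ -448.50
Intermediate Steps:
z(h) = 3 + 1/h (z(h) = 3 + 1/(h + 0) = 3 + 1/h)
L(l, S) = -5 (L(l, S) = -5*1 = -5)
-433 + z(10)*L(D, 0) = -433 + (3 + 1/10)*(-5) = -433 + (31/10)*(-5) = -433 - 31/2 = -897/2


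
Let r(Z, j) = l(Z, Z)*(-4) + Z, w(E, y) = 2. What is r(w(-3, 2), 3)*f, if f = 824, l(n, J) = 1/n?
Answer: 0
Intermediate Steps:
r(Z, j) = Z - 4/Z (r(Z, j) = -4/Z + Z = Z - 4/Z)
r(w(-3, 2), 3)*f = (2 - 4/2)*824 = (2 - 4*½)*824 = (2 - 2)*824 = 0*824 = 0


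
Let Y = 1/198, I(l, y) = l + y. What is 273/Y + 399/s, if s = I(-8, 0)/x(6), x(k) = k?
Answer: 215019/4 ≈ 53755.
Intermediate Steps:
Y = 1/198 ≈ 0.0050505
s = -4/3 (s = (-8 + 0)/6 = -8*⅙ = -4/3 ≈ -1.3333)
273/Y + 399/s = 273/(1/198) + 399/(-4/3) = 273*198 + 399*(-¾) = 54054 - 1197/4 = 215019/4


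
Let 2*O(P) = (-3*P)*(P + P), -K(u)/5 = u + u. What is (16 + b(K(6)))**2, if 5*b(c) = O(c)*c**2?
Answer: 60465927168256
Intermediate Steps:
K(u) = -10*u (K(u) = -5*(u + u) = -10*u)
O(P) = -3*P**2 (O(P) = ((-3*P)*(P + P))/2 = ((-3*P)*(2*P))/2 = (-6*P**2)/2 = -3*P**2)
b(c) = -3*c**4/5 (b(c) = ((-3*c**2)*c**2)/5 = (-3*c**4)/5 = -3*c**4/5)
(16 + b(K(6)))**2 = (16 - 3*(-10*6)**4/5)**2 = (16 - 3/5*(-60)**4)**2 = (16 - 3/5*12960000)**2 = (16 - 7776000)**2 = (-7775984)**2 = 60465927168256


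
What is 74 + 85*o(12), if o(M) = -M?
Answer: -946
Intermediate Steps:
74 + 85*o(12) = 74 + 85*(-1*12) = 74 + 85*(-12) = 74 - 1020 = -946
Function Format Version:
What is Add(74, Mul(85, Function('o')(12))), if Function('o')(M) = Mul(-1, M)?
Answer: -946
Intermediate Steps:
Add(74, Mul(85, Function('o')(12))) = Add(74, Mul(85, Mul(-1, 12))) = Add(74, Mul(85, -12)) = Add(74, -1020) = -946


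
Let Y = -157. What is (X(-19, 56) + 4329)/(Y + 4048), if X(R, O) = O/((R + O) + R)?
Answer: 38989/35019 ≈ 1.1134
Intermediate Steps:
X(R, O) = O/(O + 2*R) (X(R, O) = O/((O + R) + R) = O/(O + 2*R))
(X(-19, 56) + 4329)/(Y + 4048) = (56/(56 + 2*(-19)) + 4329)/(-157 + 4048) = (56/(56 - 38) + 4329)/3891 = (56/18 + 4329)*(1/3891) = (56*(1/18) + 4329)*(1/3891) = (28/9 + 4329)*(1/3891) = (38989/9)*(1/3891) = 38989/35019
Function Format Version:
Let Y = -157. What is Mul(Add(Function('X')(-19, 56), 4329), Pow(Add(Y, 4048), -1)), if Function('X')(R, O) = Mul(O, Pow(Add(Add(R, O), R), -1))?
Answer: Rational(38989, 35019) ≈ 1.1134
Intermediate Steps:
Function('X')(R, O) = Mul(O, Pow(Add(O, Mul(2, R)), -1)) (Function('X')(R, O) = Mul(O, Pow(Add(Add(O, R), R), -1)) = Mul(O, Pow(Add(O, Mul(2, R)), -1)))
Mul(Add(Function('X')(-19, 56), 4329), Pow(Add(Y, 4048), -1)) = Mul(Add(Mul(56, Pow(Add(56, Mul(2, -19)), -1)), 4329), Pow(Add(-157, 4048), -1)) = Mul(Add(Mul(56, Pow(Add(56, -38), -1)), 4329), Pow(3891, -1)) = Mul(Add(Mul(56, Pow(18, -1)), 4329), Rational(1, 3891)) = Mul(Add(Mul(56, Rational(1, 18)), 4329), Rational(1, 3891)) = Mul(Add(Rational(28, 9), 4329), Rational(1, 3891)) = Mul(Rational(38989, 9), Rational(1, 3891)) = Rational(38989, 35019)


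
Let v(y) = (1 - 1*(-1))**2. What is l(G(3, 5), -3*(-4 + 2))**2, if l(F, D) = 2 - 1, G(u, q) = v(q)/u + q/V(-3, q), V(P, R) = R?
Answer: 1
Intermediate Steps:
v(y) = 4 (v(y) = (1 + 1)**2 = 2**2 = 4)
G(u, q) = 1 + 4/u (G(u, q) = 4/u + q/q = 4/u + 1 = 1 + 4/u)
l(F, D) = 1
l(G(3, 5), -3*(-4 + 2))**2 = 1**2 = 1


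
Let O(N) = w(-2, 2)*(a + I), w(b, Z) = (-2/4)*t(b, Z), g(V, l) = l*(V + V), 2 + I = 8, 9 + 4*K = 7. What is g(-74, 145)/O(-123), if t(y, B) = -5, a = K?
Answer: -17168/11 ≈ -1560.7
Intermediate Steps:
K = -½ (K = -9/4 + (¼)*7 = -9/4 + 7/4 = -½ ≈ -0.50000)
a = -½ ≈ -0.50000
I = 6 (I = -2 + 8 = 6)
g(V, l) = 2*V*l (g(V, l) = l*(2*V) = 2*V*l)
w(b, Z) = 5/2 (w(b, Z) = -2/4*(-5) = -2*¼*(-5) = -½*(-5) = 5/2)
O(N) = 55/4 (O(N) = 5*(-½ + 6)/2 = (5/2)*(11/2) = 55/4)
g(-74, 145)/O(-123) = (2*(-74)*145)/(55/4) = -21460*4/55 = -17168/11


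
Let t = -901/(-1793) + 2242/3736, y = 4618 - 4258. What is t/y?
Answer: 1231007/401918880 ≈ 0.0030628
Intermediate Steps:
y = 360
t = 3693021/3349324 (t = -901*(-1/1793) + 2242*(1/3736) = 901/1793 + 1121/1868 = 3693021/3349324 ≈ 1.1026)
t/y = (3693021/3349324)/360 = (3693021/3349324)*(1/360) = 1231007/401918880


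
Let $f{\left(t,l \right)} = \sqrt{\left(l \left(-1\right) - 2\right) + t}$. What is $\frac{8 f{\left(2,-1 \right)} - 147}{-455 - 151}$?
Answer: $\frac{139}{606} \approx 0.22937$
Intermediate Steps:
$f{\left(t,l \right)} = \sqrt{-2 + t - l}$ ($f{\left(t,l \right)} = \sqrt{\left(- l - 2\right) + t} = \sqrt{\left(-2 - l\right) + t} = \sqrt{-2 + t - l}$)
$\frac{8 f{\left(2,-1 \right)} - 147}{-455 - 151} = \frac{8 \sqrt{-2 + 2 - -1} - 147}{-455 - 151} = \frac{8 \sqrt{-2 + 2 + 1} - 147}{-606} = \left(8 \sqrt{1} - 147\right) \left(- \frac{1}{606}\right) = \left(8 \cdot 1 - 147\right) \left(- \frac{1}{606}\right) = \left(8 - 147\right) \left(- \frac{1}{606}\right) = \left(-139\right) \left(- \frac{1}{606}\right) = \frac{139}{606}$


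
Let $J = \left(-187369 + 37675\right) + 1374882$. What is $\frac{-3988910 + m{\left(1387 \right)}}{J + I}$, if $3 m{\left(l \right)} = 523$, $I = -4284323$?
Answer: $\frac{11966207}{9177405} \approx 1.3039$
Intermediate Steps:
$J = 1225188$ ($J = -149694 + 1374882 = 1225188$)
$m{\left(l \right)} = \frac{523}{3}$ ($m{\left(l \right)} = \frac{1}{3} \cdot 523 = \frac{523}{3}$)
$\frac{-3988910 + m{\left(1387 \right)}}{J + I} = \frac{-3988910 + \frac{523}{3}}{1225188 - 4284323} = - \frac{11966207}{3 \left(-3059135\right)} = \left(- \frac{11966207}{3}\right) \left(- \frac{1}{3059135}\right) = \frac{11966207}{9177405}$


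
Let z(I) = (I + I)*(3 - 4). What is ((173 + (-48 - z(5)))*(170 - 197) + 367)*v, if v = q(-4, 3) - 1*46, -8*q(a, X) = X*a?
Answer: 145871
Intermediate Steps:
z(I) = -2*I (z(I) = (2*I)*(-1) = -2*I)
q(a, X) = -X*a/8
v = -89/2 (v = -1/8*3*(-4) - 1*46 = 3/2 - 46 = -89/2 ≈ -44.500)
((173 + (-48 - z(5)))*(170 - 197) + 367)*v = ((173 + (-48 - (-2)*5))*(170 - 197) + 367)*(-89/2) = ((173 + (-48 - 1*(-10)))*(-27) + 367)*(-89/2) = ((173 + (-48 + 10))*(-27) + 367)*(-89/2) = ((173 - 38)*(-27) + 367)*(-89/2) = (135*(-27) + 367)*(-89/2) = (-3645 + 367)*(-89/2) = -3278*(-89/2) = 145871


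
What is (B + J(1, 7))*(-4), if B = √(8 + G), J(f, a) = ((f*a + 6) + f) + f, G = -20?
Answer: -60 - 8*I*√3 ≈ -60.0 - 13.856*I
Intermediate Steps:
J(f, a) = 6 + 2*f + a*f (J(f, a) = ((a*f + 6) + f) + f = ((6 + a*f) + f) + f = (6 + f + a*f) + f = 6 + 2*f + a*f)
B = 2*I*√3 (B = √(8 - 20) = √(-12) = 2*I*√3 ≈ 3.4641*I)
(B + J(1, 7))*(-4) = (2*I*√3 + (6 + 2*1 + 7*1))*(-4) = (2*I*√3 + (6 + 2 + 7))*(-4) = (2*I*√3 + 15)*(-4) = (15 + 2*I*√3)*(-4) = -60 - 8*I*√3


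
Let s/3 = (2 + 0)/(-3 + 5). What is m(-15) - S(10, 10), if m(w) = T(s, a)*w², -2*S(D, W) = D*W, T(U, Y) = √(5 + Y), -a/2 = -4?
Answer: 50 + 225*√13 ≈ 861.25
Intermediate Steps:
a = 8 (a = -2*(-4) = 8)
s = 3 (s = 3*((2 + 0)/(-3 + 5)) = 3*(2/2) = 3*(2*(½)) = 3*1 = 3)
S(D, W) = -D*W/2
m(w) = √13*w² (m(w) = √(5 + 8)*w² = √13*w²)
m(-15) - S(10, 10) = √13*(-15)² - (-1)*10*10/2 = √13*225 - 1*(-50) = 225*√13 + 50 = 50 + 225*√13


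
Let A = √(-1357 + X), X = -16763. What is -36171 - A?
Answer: -36171 - 2*I*√4530 ≈ -36171.0 - 134.61*I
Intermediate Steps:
A = 2*I*√4530 (A = √(-1357 - 16763) = √(-18120) = 2*I*√4530 ≈ 134.61*I)
-36171 - A = -36171 - 2*I*√4530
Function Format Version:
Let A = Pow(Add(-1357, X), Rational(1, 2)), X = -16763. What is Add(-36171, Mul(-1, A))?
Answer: Add(-36171, Mul(-2, I, Pow(4530, Rational(1, 2)))) ≈ Add(-36171., Mul(-134.61, I))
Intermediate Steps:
A = Mul(2, I, Pow(4530, Rational(1, 2))) (A = Pow(Add(-1357, -16763), Rational(1, 2)) = Pow(-18120, Rational(1, 2)) = Mul(2, I, Pow(4530, Rational(1, 2))) ≈ Mul(134.61, I))
Add(-36171, Mul(-1, A)) = Add(-36171, Mul(-1, Mul(2, I, Pow(4530, Rational(1, 2))))) = Add(-36171, Mul(-2, I, Pow(4530, Rational(1, 2))))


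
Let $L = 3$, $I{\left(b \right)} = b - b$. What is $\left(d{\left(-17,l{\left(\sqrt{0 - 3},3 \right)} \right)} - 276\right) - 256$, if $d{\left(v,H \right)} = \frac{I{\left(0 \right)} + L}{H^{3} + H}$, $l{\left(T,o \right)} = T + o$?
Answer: $\frac{- 13300 \sqrt{3} + 1593 i}{- 3 i + 25 \sqrt{3}} \approx -532.0 - 0.068951 i$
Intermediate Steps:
$I{\left(b \right)} = 0$
$d{\left(v,H \right)} = \frac{3}{H + H^{3}}$ ($d{\left(v,H \right)} = \frac{0 + 3}{H^{3} + H} = \frac{3}{H + H^{3}}$)
$\left(d{\left(-17,l{\left(\sqrt{0 - 3},3 \right)} \right)} - 276\right) - 256 = \left(\frac{3}{\left(\sqrt{0 - 3} + 3\right) + \left(\sqrt{0 - 3} + 3\right)^{3}} - 276\right) - 256 = \left(\frac{3}{\left(\sqrt{-3} + 3\right) + \left(\sqrt{-3} + 3\right)^{3}} - 276\right) - 256 = \left(\frac{3}{\left(i \sqrt{3} + 3\right) + \left(i \sqrt{3} + 3\right)^{3}} - 276\right) - 256 = \left(\frac{3}{\left(3 + i \sqrt{3}\right) + \left(3 + i \sqrt{3}\right)^{3}} - 276\right) - 256 = \left(\frac{3}{3 + \left(3 + i \sqrt{3}\right)^{3} + i \sqrt{3}} - 276\right) - 256 = \left(-276 + \frac{3}{3 + \left(3 + i \sqrt{3}\right)^{3} + i \sqrt{3}}\right) - 256 = -532 + \frac{3}{3 + \left(3 + i \sqrt{3}\right)^{3} + i \sqrt{3}}$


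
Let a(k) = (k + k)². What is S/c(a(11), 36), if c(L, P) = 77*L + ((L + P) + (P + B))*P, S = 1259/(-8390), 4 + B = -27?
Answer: -1259/471249520 ≈ -2.6716e-6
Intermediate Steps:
B = -31 (B = -4 - 27 = -31)
a(k) = 4*k² (a(k) = (2*k)² = 4*k²)
S = -1259/8390 (S = 1259*(-1/8390) = -1259/8390 ≈ -0.15006)
c(L, P) = 77*L + P*(-31 + L + 2*P) (c(L, P) = 77*L + ((L + P) + (P - 31))*P = 77*L + ((L + P) + (-31 + P))*P = 77*L + (-31 + L + 2*P)*P = 77*L + P*(-31 + L + 2*P))
S/c(a(11), 36) = -1259/(8390*(-31*36 + 2*36² + 77*(4*11²) + (4*11²)*36)) = -1259/(8390*(-1116 + 2*1296 + 77*(4*121) + (4*121)*36)) = -1259/(8390*(-1116 + 2592 + 77*484 + 484*36)) = -1259/(8390*(-1116 + 2592 + 37268 + 17424)) = -1259/8390/56168 = -1259/8390*1/56168 = -1259/471249520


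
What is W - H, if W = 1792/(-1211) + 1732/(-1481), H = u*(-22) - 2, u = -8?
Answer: -45259834/256213 ≈ -176.65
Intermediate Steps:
H = 174 (H = -8*(-22) - 2 = 176 - 2 = 174)
W = -678772/256213 (W = 1792*(-1/1211) + 1732*(-1/1481) = -256/173 - 1732/1481 = -678772/256213 ≈ -2.6493)
W - H = -678772/256213 - 1*174 = -678772/256213 - 174 = -45259834/256213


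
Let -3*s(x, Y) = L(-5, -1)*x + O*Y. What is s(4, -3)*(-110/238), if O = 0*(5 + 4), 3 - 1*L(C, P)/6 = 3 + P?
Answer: 440/119 ≈ 3.6975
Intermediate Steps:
L(C, P) = -6*P (L(C, P) = 18 - 6*(3 + P) = 18 + (-18 - 6*P) = -6*P)
O = 0 (O = 0*9 = 0)
s(x, Y) = -2*x (s(x, Y) = -((-6*(-1))*x + 0*Y)/3 = -(6*x + 0)/3 = -2*x)
s(4, -3)*(-110/238) = (-2*4)*(-110/238) = -(-880)/238 = -8*(-55/119) = 440/119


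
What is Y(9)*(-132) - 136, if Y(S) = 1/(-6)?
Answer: -114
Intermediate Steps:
Y(S) = -1/6
Y(9)*(-132) - 136 = -1/6*(-132) - 136 = 22 - 136 = -114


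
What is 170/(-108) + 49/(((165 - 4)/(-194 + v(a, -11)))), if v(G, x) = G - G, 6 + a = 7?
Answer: -75287/1242 ≈ -60.618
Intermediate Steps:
a = 1 (a = -6 + 7 = 1)
v(G, x) = 0
170/(-108) + 49/(((165 - 4)/(-194 + v(a, -11)))) = 170/(-108) + 49/(((165 - 4)/(-194 + 0))) = 170*(-1/108) + 49/((161/(-194))) = -85/54 + 49/((161*(-1/194))) = -85/54 + 49/(-161/194) = -85/54 + 49*(-194/161) = -85/54 - 1358/23 = -75287/1242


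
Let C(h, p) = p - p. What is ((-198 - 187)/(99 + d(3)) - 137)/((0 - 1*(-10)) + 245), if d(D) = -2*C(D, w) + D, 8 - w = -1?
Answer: -14359/26010 ≈ -0.55206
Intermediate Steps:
w = 9 (w = 8 - 1*(-1) = 8 + 1 = 9)
C(h, p) = 0
d(D) = D (d(D) = -2*0 + D = 0 + D = D)
((-198 - 187)/(99 + d(3)) - 137)/((0 - 1*(-10)) + 245) = ((-198 - 187)/(99 + 3) - 137)/((0 - 1*(-10)) + 245) = (-385/102 - 137)/((0 + 10) + 245) = (-385*1/102 - 137)/(10 + 245) = (-385/102 - 137)/255 = -14359/102*1/255 = -14359/26010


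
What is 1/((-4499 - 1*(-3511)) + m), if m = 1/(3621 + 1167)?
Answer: -4788/4730543 ≈ -0.0010121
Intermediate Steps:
m = 1/4788 ≈ 0.00020886
1/((-4499 - 1*(-3511)) + m) = 1/((-4499 - 1*(-3511)) + 1/4788) = 1/((-4499 + 3511) + 1/4788) = 1/(-988 + 1/4788) = 1/(-4730543/4788) = -4788/4730543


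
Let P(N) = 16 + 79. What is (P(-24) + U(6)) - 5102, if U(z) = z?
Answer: -5001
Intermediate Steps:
P(N) = 95
(P(-24) + U(6)) - 5102 = (95 + 6) - 5102 = 101 - 5102 = -5001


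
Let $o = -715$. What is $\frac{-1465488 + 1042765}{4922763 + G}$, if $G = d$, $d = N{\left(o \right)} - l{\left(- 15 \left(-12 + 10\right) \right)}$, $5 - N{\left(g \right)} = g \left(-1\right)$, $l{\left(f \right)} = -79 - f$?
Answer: $- \frac{60389}{703166} \approx -0.085882$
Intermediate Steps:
$N{\left(g \right)} = 5 + g$ ($N{\left(g \right)} = 5 - g \left(-1\right) = 5 - - g = 5 + g$)
$d = -601$ ($d = \left(5 - 715\right) - \left(-79 - - 15 \left(-12 + 10\right)\right) = -710 - \left(-79 - \left(-15\right) \left(-2\right)\right) = -710 - \left(-79 - 30\right) = -710 - -109 = -710 + 109 = -601$)
$G = -601$
$\frac{-1465488 + 1042765}{4922763 + G} = \frac{-1465488 + 1042765}{4922763 - 601} = - \frac{422723}{4922162} = \left(-422723\right) \frac{1}{4922162} = - \frac{60389}{703166}$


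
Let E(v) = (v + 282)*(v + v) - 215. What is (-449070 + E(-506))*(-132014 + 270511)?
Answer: -30829016709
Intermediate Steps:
E(v) = -215 + 2*v*(282 + v) (E(v) = (282 + v)*(2*v) - 215 = 2*v*(282 + v) - 215 = -215 + 2*v*(282 + v))
(-449070 + E(-506))*(-132014 + 270511) = (-449070 + (-215 + 2*(-506)² + 564*(-506)))*(-132014 + 270511) = (-449070 + (-215 + 2*256036 - 285384))*138497 = (-449070 + (-215 + 512072 - 285384))*138497 = (-449070 + 226473)*138497 = -222597*138497 = -30829016709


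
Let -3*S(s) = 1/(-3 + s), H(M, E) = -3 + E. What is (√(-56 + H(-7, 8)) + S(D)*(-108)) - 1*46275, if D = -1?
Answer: -46284 + I*√51 ≈ -46284.0 + 7.1414*I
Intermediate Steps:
S(s) = -1/(3*(-3 + s))
(√(-56 + H(-7, 8)) + S(D)*(-108)) - 1*46275 = (√(-56 + (-3 + 8)) - 1/(-9 + 3*(-1))*(-108)) - 1*46275 = (√(-56 + 5) - 1/(-9 - 3)*(-108)) - 46275 = (√(-51) - 1/(-12)*(-108)) - 46275 = (I*√51 - 1*(-1/12)*(-108)) - 46275 = (I*√51 + (1/12)*(-108)) - 46275 = (I*√51 - 9) - 46275 = (-9 + I*√51) - 46275 = -46284 + I*√51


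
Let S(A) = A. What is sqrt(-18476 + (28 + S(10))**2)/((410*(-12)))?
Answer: -I*sqrt(4258)/2460 ≈ -0.026526*I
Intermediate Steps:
sqrt(-18476 + (28 + S(10))**2)/((410*(-12))) = sqrt(-18476 + (28 + 10)**2)/((410*(-12))) = sqrt(-18476 + 38**2)/(-4920) = sqrt(-18476 + 1444)*(-1/4920) = sqrt(-17032)*(-1/4920) = (2*I*sqrt(4258))*(-1/4920) = -I*sqrt(4258)/2460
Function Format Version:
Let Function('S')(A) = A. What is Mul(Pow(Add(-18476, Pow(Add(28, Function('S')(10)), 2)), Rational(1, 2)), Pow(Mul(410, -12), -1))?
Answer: Mul(Rational(-1, 2460), I, Pow(4258, Rational(1, 2))) ≈ Mul(-0.026526, I)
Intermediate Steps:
Mul(Pow(Add(-18476, Pow(Add(28, Function('S')(10)), 2)), Rational(1, 2)), Pow(Mul(410, -12), -1)) = Mul(Pow(Add(-18476, Pow(Add(28, 10), 2)), Rational(1, 2)), Pow(Mul(410, -12), -1)) = Mul(Pow(Add(-18476, Pow(38, 2)), Rational(1, 2)), Pow(-4920, -1)) = Mul(Pow(Add(-18476, 1444), Rational(1, 2)), Rational(-1, 4920)) = Mul(Pow(-17032, Rational(1, 2)), Rational(-1, 4920)) = Mul(Mul(2, I, Pow(4258, Rational(1, 2))), Rational(-1, 4920)) = Mul(Rational(-1, 2460), I, Pow(4258, Rational(1, 2)))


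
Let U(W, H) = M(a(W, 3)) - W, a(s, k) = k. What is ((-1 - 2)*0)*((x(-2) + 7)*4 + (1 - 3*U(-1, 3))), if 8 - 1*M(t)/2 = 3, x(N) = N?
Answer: 0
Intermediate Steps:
M(t) = 10 (M(t) = 16 - 2*3 = 16 - 6 = 10)
U(W, H) = 10 - W
((-1 - 2)*0)*((x(-2) + 7)*4 + (1 - 3*U(-1, 3))) = ((-1 - 2)*0)*((-2 + 7)*4 + (1 - 3*(10 - 1*(-1)))) = (-3*0)*(5*4 + (1 - 3*(10 + 1))) = 0*(20 + (1 - 3*11)) = 0*(20 + (1 - 33)) = 0*(20 - 32) = 0*(-12) = 0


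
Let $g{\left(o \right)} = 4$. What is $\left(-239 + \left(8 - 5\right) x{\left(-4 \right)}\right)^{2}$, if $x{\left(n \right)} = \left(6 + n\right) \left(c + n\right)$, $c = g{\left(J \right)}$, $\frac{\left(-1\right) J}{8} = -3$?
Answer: $57121$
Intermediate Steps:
$J = 24$ ($J = \left(-8\right) \left(-3\right) = 24$)
$c = 4$
$x{\left(n \right)} = \left(4 + n\right) \left(6 + n\right)$ ($x{\left(n \right)} = \left(6 + n\right) \left(4 + n\right) = \left(4 + n\right) \left(6 + n\right)$)
$\left(-239 + \left(8 - 5\right) x{\left(-4 \right)}\right)^{2} = \left(-239 + \left(8 - 5\right) \left(24 + \left(-4\right)^{2} + 10 \left(-4\right)\right)\right)^{2} = \left(-239 + 3 \left(24 + 16 - 40\right)\right)^{2} = \left(-239 + 3 \cdot 0\right)^{2} = \left(-239 + 0\right)^{2} = \left(-239\right)^{2} = 57121$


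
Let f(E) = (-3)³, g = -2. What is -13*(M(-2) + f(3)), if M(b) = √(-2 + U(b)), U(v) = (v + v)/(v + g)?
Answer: 351 - 13*I ≈ 351.0 - 13.0*I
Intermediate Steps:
U(v) = 2*v/(-2 + v) (U(v) = (v + v)/(v - 2) = (2*v)/(-2 + v) = 2*v/(-2 + v))
M(b) = √(-2 + 2*b/(-2 + b))
f(E) = -27
-13*(M(-2) + f(3)) = -13*(2*√(1/(-2 - 2)) - 27) = -13*(2*√(1/(-4)) - 27) = -13*(2*√(-¼) - 27) = -13*(2*(I/2) - 27) = -13*(I - 27) = -13*(-27 + I) = 351 - 13*I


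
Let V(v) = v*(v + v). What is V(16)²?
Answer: 262144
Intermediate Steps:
V(v) = 2*v² (V(v) = v*(2*v) = 2*v²)
V(16)² = (2*16²)² = (2*256)² = 512² = 262144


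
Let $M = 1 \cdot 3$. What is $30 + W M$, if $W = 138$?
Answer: $444$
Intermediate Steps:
$M = 3$
$30 + W M = 30 + 138 \cdot 3 = 30 + 414 = 444$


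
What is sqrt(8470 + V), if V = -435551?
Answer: I*sqrt(427081) ≈ 653.51*I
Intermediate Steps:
sqrt(8470 + V) = sqrt(8470 - 435551) = sqrt(-427081) = I*sqrt(427081)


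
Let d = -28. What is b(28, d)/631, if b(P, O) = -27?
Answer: -27/631 ≈ -0.042789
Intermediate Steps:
b(28, d)/631 = -27/631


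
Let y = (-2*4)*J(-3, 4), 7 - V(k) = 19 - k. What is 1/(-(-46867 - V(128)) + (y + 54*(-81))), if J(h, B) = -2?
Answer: 1/42625 ≈ 2.3460e-5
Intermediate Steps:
V(k) = -12 + k (V(k) = 7 - (19 - k) = 7 + (-19 + k) = -12 + k)
y = 16 (y = -2*4*(-2) = -8*(-2) = 16)
1/(-(-46867 - V(128)) + (y + 54*(-81))) = 1/(-(-46867 - (-12 + 128)) + (16 + 54*(-81))) = 1/(-(-46867 - 1*116) + (16 - 4374)) = 1/(-(-46867 - 116) - 4358) = 1/(-1*(-46983) - 4358) = 1/(46983 - 4358) = 1/42625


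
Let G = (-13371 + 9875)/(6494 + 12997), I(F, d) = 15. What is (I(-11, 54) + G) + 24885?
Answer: 485322404/19491 ≈ 24900.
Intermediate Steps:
G = -3496/19491 ≈ -0.17936
(I(-11, 54) + G) + 24885 = (15 - 3496/19491) + 24885 = 288869/19491 + 24885 = 485322404/19491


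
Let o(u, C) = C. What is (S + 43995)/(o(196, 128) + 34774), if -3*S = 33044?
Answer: 98941/104706 ≈ 0.94494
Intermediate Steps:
S = -33044/3 (S = -⅓*33044 = -33044/3 ≈ -11015.)
(S + 43995)/(o(196, 128) + 34774) = (-33044/3 + 43995)/(128 + 34774) = (98941/3)/34902 = (98941/3)*(1/34902) = 98941/104706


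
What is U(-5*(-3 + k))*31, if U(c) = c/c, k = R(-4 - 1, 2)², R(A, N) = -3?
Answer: 31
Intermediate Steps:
k = 9 (k = (-3)² = 9)
U(c) = 1
U(-5*(-3 + k))*31 = 1*31 = 31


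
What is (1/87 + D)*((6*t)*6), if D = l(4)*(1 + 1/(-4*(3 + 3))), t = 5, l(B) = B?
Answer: 20070/29 ≈ 692.07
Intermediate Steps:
D = 23/6 (D = 4*(1 + 1/(-4*(3 + 3))) = 4*(1 + 1/(-4*6)) = 4*(1 + 1/(-24)) = 4*(1 - 1/24) = 4*(23/24) = 23/6 ≈ 3.8333)
(1/87 + D)*((6*t)*6) = (1/87 + 23/6)*((6*5)*6) = (1/87 + 23/6)*(30*6) = (223/58)*180 = 20070/29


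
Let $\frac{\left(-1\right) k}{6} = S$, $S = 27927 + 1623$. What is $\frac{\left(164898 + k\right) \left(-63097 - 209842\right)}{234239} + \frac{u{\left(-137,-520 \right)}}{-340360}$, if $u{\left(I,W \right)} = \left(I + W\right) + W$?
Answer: $\frac{1152115294431383}{79725586040} \approx 14451.0$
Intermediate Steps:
$u{\left(I,W \right)} = I + 2 W$
$S = 29550$
$k = -177300$ ($k = \left(-6\right) 29550 = -177300$)
$\frac{\left(164898 + k\right) \left(-63097 - 209842\right)}{234239} + \frac{u{\left(-137,-520 \right)}}{-340360} = \frac{\left(164898 - 177300\right) \left(-63097 - 209842\right)}{234239} + \frac{-137 + 2 \left(-520\right)}{-340360} = \left(-12402\right) \left(-272939\right) \frac{1}{234239} + \left(-137 - 1040\right) \left(- \frac{1}{340360}\right) = 3384989478 \cdot \frac{1}{234239} - - \frac{1177}{340360} = \frac{3384989478}{234239} + \frac{1177}{340360} = \frac{1152115294431383}{79725586040}$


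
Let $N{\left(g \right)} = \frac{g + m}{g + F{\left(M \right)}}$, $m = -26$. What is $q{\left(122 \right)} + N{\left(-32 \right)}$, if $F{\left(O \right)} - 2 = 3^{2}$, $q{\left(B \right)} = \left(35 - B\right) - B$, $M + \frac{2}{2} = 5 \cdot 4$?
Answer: $- \frac{4331}{21} \approx -206.24$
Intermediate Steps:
$M = 19$ ($M = -1 + 5 \cdot 4 = -1 + 20 = 19$)
$q{\left(B \right)} = 35 - 2 B$
$F{\left(O \right)} = 11$ ($F{\left(O \right)} = 2 + 3^{2} = 2 + 9 = 11$)
$N{\left(g \right)} = \frac{-26 + g}{11 + g}$ ($N{\left(g \right)} = \frac{g - 26}{g + 11} = \frac{-26 + g}{11 + g}$)
$q{\left(122 \right)} + N{\left(-32 \right)} = \left(35 - 244\right) + \frac{-26 - 32}{11 - 32} = \left(35 - 244\right) + \frac{1}{-21} \left(-58\right) = -209 - - \frac{58}{21} = -209 + \frac{58}{21} = - \frac{4331}{21}$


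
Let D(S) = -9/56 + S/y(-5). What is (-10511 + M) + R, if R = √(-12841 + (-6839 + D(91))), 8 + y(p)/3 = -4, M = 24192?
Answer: 13681 + 5*I*√5555242/84 ≈ 13681.0 + 140.29*I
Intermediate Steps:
y(p) = -36 (y(p) = -24 + 3*(-4) = -24 - 12 = -36)
D(S) = -9/56 - S/36 (D(S) = -9/56 + S/(-36) = -9*1/56 + S*(-1/36) = -9/56 - S/36)
R = 5*I*√5555242/84 (R = √(-12841 + (-6839 + (-9/56 - 1/36*91))) = √(-12841 + (-6839 + (-9/56 - 91/36))) = √(-12841 + (-6839 - 1355/504)) = √(-12841 - 3448211/504) = √(-9920075/504) = 5*I*√5555242/84 ≈ 140.29*I)
(-10511 + M) + R = (-10511 + 24192) + 5*I*√5555242/84 = 13681 + 5*I*√5555242/84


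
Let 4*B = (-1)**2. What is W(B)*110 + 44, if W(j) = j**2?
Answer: 407/8 ≈ 50.875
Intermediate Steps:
B = 1/4 (B = (1/4)*(-1)**2 = (1/4)*1 = 1/4 ≈ 0.25000)
W(B)*110 + 44 = (1/4)**2*110 + 44 = (1/16)*110 + 44 = 55/8 + 44 = 407/8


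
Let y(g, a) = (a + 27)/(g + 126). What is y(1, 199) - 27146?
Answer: -3447316/127 ≈ -27144.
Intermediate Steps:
y(g, a) = (27 + a)/(126 + g)
y(1, 199) - 27146 = (27 + 199)/(126 + 1) - 27146 = 226/127 - 27146 = -3447316/127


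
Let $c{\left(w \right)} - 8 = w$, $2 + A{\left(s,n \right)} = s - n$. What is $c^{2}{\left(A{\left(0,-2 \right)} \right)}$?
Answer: $64$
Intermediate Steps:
$A{\left(s,n \right)} = -2 + s - n$ ($A{\left(s,n \right)} = -2 - \left(n - s\right) = -2 + s - n$)
$c{\left(w \right)} = 8 + w$
$c^{2}{\left(A{\left(0,-2 \right)} \right)} = \left(8 - 0\right)^{2} = \left(8 + \left(-2 + 0 + 2\right)\right)^{2} = \left(8 + 0\right)^{2} = 8^{2} = 64$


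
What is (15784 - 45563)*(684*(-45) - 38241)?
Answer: 2055376359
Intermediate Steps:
(15784 - 45563)*(684*(-45) - 38241) = -29779*(-30780 - 38241) = -29779*(-69021) = 2055376359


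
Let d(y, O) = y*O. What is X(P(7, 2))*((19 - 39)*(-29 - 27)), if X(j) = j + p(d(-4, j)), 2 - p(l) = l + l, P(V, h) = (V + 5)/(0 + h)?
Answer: 62720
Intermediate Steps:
P(V, h) = (5 + V)/h
d(y, O) = O*y
p(l) = 2 - 2*l (p(l) = 2 - (l + l) = 2 - 2*l)
X(j) = 2 + 9*j (X(j) = j + (2 - 2*j*(-4)) = j + (2 - (-8)*j) = j + (2 + 8*j) = 2 + 9*j)
X(P(7, 2))*((19 - 39)*(-29 - 27)) = (2 + 9*((5 + 7)/2))*((19 - 39)*(-29 - 27)) = (2 + 9*((½)*12))*(-20*(-56)) = (2 + 9*6)*1120 = (2 + 54)*1120 = 56*1120 = 62720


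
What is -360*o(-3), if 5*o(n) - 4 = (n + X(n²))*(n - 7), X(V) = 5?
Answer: 1152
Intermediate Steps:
o(n) = ⅘ + (-7 + n)*(5 + n)/5 (o(n) = ⅘ + ((n + 5)*(n - 7))/5 = ⅘ + ((5 + n)*(-7 + n))/5 = ⅘ + ((-7 + n)*(5 + n))/5 = ⅘ + (-7 + n)*(5 + n)/5)
-360*o(-3) = -360*(-31/5 - ⅖*(-3) + (⅕)*(-3)²) = -360*(-31/5 + 6/5 + (⅕)*9) = -360*(-31/5 + 6/5 + 9/5) = -360*(-16/5) = 1152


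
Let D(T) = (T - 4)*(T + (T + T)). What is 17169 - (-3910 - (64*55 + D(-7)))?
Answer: 24830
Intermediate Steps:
D(T) = 3*T*(-4 + T) (D(T) = (-4 + T)*(T + 2*T) = (-4 + T)*(3*T) = 3*T*(-4 + T))
17169 - (-3910 - (64*55 + D(-7))) = 17169 - (-3910 - (64*55 + 3*(-7)*(-4 - 7))) = 17169 - (-3910 - (3520 + 3*(-7)*(-11))) = 17169 - (-3910 - (3520 + 231)) = 17169 - (-3910 - 1*3751) = 17169 - (-3910 - 3751) = 17169 - 1*(-7661) = 17169 + 7661 = 24830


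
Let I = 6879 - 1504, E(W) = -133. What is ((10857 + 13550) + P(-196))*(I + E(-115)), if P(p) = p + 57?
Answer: 127212856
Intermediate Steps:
P(p) = 57 + p
I = 5375
((10857 + 13550) + P(-196))*(I + E(-115)) = ((10857 + 13550) + (57 - 196))*(5375 - 133) = (24407 - 139)*5242 = 24268*5242 = 127212856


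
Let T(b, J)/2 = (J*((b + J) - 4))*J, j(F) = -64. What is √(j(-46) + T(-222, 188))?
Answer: 16*I*√10493 ≈ 1639.0*I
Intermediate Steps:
T(b, J) = 2*J²*(-4 + J + b) (T(b, J) = 2*((J*((b + J) - 4))*J) = 2*((J*((J + b) - 4))*J) = 2*((J*(-4 + J + b))*J) = 2*(J²*(-4 + J + b)) = 2*J²*(-4 + J + b))
√(j(-46) + T(-222, 188)) = √(-64 + 2*188²*(-4 + 188 - 222)) = √(-64 + 2*35344*(-38)) = √(-64 - 2686144) = √(-2686208) = 16*I*√10493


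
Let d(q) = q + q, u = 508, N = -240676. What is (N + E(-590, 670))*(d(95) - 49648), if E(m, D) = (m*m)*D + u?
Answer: -11523062737056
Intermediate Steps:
d(q) = 2*q
E(m, D) = 508 + D*m² (E(m, D) = (m*m)*D + 508 = m²*D + 508 = D*m² + 508 = 508 + D*m²)
(N + E(-590, 670))*(d(95) - 49648) = (-240676 + (508 + 670*(-590)²))*(2*95 - 49648) = (-240676 + (508 + 670*348100))*(190 - 49648) = (-240676 + (508 + 233227000))*(-49458) = (-240676 + 233227508)*(-49458) = 232986832*(-49458) = -11523062737056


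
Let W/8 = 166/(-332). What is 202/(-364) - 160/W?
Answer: 7179/182 ≈ 39.445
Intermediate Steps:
W = -4 (W = 8*(166/(-332)) = 8*(166*(-1/332)) = 8*(-½) = -4)
202/(-364) - 160/W = 202/(-364) - 160/(-4) = 202*(-1/364) - 160*(-¼) = -101/182 + 40 = 7179/182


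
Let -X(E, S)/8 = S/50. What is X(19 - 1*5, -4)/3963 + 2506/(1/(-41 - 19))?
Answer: -14896916984/99075 ≈ -1.5036e+5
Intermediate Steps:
X(E, S) = -4*S/25 (X(E, S) = -8*S/50 = -4*S/25)
X(19 - 1*5, -4)/3963 + 2506/(1/(-41 - 19)) = -4/25*(-4)/3963 + 2506/(1/(-41 - 19)) = (16/25)*(1/3963) + 2506/(1/(-60)) = 16/99075 + 2506/(-1/60) = 16/99075 + 2506*(-60) = 16/99075 - 150360 = -14896916984/99075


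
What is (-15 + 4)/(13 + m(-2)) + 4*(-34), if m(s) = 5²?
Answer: -5179/38 ≈ -136.29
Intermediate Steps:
m(s) = 25
(-15 + 4)/(13 + m(-2)) + 4*(-34) = (-15 + 4)/(13 + 25) + 4*(-34) = -11/38 - 136 = -5179/38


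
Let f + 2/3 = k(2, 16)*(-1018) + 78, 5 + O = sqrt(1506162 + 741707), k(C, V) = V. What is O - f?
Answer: 48617/3 + 13*sqrt(13301) ≈ 17705.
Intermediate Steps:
O = -5 + 13*sqrt(13301) (O = -5 + sqrt(1506162 + 741707) = -5 + sqrt(2247869) = -5 + 13*sqrt(13301) ≈ 1494.3)
f = -48632/3 (f = -2/3 + (16*(-1018) + 78) = -2/3 + (-16288 + 78) = -2/3 - 16210 = -48632/3 ≈ -16211.)
O - f = (-5 + 13*sqrt(13301)) - 1*(-48632/3) = (-5 + 13*sqrt(13301)) + 48632/3 = 48617/3 + 13*sqrt(13301)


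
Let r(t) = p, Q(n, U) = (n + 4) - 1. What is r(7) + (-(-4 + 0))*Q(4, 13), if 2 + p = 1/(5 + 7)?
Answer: 313/12 ≈ 26.083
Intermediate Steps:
Q(n, U) = 3 + n (Q(n, U) = (4 + n) - 1 = 3 + n)
p = -23/12 (p = -2 + 1/(5 + 7) = -2 + 1/12 = -23/12 ≈ -1.9167)
r(t) = -23/12
r(7) + (-(-4 + 0))*Q(4, 13) = -23/12 + (-(-4 + 0))*(3 + 4) = -23/12 - 1*(-4)*7 = -23/12 + 4*7 = -23/12 + 28 = 313/12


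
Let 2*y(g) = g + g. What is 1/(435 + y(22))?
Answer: 1/457 ≈ 0.0021882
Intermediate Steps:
y(g) = g (y(g) = (g + g)/2 = (2*g)/2 = g)
1/(435 + y(22)) = 1/(435 + 22) = 1/457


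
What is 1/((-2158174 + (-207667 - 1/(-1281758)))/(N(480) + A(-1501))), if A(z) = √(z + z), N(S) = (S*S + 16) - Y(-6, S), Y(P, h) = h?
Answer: -294722307488/3032435628477 - 1281758*I*√3002/3032435628477 ≈ -0.09719 - 2.3159e-5*I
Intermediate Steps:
N(S) = 16 + S² - S (N(S) = (S*S + 16) - S = (S² + 16) - S = (16 + S²) - S = 16 + S² - S)
A(z) = √2*√z (A(z) = √(2*z) = √2*√z)
1/((-2158174 + (-207667 - 1/(-1281758)))/(N(480) + A(-1501))) = 1/((-2158174 + (-207667 - 1/(-1281758)))/((16 + 480² - 1*480) + √2*√(-1501))) = 1/((-2158174 + (-207667 - 1*(-1/1281758)))/((16 + 230400 - 480) + √2*(I*√1501))) = 1/((-2158174 + (-207667 + 1/1281758))/(229936 + I*√3002)) = 1/((-2158174 - 266178838585/1281758)/(229936 + I*√3002)) = 1/(-3032435628477/(1281758*(229936 + I*√3002))) = -294722307488/3032435628477 - 1281758*I*√3002/3032435628477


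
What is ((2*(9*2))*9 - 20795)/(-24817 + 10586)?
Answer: 20471/14231 ≈ 1.4385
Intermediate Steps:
((2*(9*2))*9 - 20795)/(-24817 + 10586) = ((2*18)*9 - 20795)/(-14231) = (36*9 - 20795)*(-1/14231) = (324 - 20795)*(-1/14231) = -20471*(-1/14231) = 20471/14231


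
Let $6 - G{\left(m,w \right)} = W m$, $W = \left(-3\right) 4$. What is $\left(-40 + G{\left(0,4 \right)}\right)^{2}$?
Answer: $1156$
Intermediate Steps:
$W = -12$
$G{\left(m,w \right)} = 6 + 12 m$ ($G{\left(m,w \right)} = 6 - - 12 m = 6 + 12 m$)
$\left(-40 + G{\left(0,4 \right)}\right)^{2} = \left(-40 + \left(6 + 12 \cdot 0\right)\right)^{2} = \left(-40 + \left(6 + 0\right)\right)^{2} = \left(-40 + 6\right)^{2} = \left(-34\right)^{2} = 1156$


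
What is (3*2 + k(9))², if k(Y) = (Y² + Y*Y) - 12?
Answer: 24336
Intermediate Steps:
k(Y) = -12 + 2*Y² (k(Y) = (Y² + Y²) - 12 = 2*Y² - 12 = -12 + 2*Y²)
(3*2 + k(9))² = (3*2 + (-12 + 2*9²))² = (6 + (-12 + 2*81))² = (6 + (-12 + 162))² = (6 + 150)² = 156² = 24336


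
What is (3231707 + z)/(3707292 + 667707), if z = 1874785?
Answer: 567388/486111 ≈ 1.1672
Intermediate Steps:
(3231707 + z)/(3707292 + 667707) = (3231707 + 1874785)/(3707292 + 667707) = 5106492/4374999 = 5106492*(1/4374999) = 567388/486111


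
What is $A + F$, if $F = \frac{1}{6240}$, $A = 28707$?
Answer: $\frac{179131681}{6240} \approx 28707.0$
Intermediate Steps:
$F = \frac{1}{6240} \approx 0.00016026$
$A + F = 28707 + \frac{1}{6240} = \frac{179131681}{6240}$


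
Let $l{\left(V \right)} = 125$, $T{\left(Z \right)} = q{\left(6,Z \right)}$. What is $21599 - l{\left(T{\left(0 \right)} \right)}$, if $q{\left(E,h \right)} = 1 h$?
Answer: $21474$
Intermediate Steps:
$q{\left(E,h \right)} = h$
$T{\left(Z \right)} = Z$
$21599 - l{\left(T{\left(0 \right)} \right)} = 21599 - 125 = 21474$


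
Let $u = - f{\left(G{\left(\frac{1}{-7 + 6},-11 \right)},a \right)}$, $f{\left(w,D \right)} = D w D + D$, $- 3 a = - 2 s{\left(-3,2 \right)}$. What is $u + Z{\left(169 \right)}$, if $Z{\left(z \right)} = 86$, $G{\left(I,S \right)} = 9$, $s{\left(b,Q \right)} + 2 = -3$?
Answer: $- \frac{32}{3} \approx -10.667$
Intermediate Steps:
$s{\left(b,Q \right)} = -5$ ($s{\left(b,Q \right)} = -2 - 3 = -5$)
$a = - \frac{10}{3}$ ($a = - \frac{\left(-2\right) \left(-5\right)}{3} = \left(- \frac{1}{3}\right) 10 = - \frac{10}{3} \approx -3.3333$)
$f{\left(w,D \right)} = D + w D^{2}$ ($f{\left(w,D \right)} = w D^{2} + D = D + w D^{2}$)
$u = - \frac{290}{3}$ ($u = - \frac{\left(-10\right) \left(1 - 30\right)}{3} = - \frac{\left(-10\right) \left(-29\right)}{3} = \left(-1\right) \frac{290}{3} = - \frac{290}{3} \approx -96.667$)
$u + Z{\left(169 \right)} = - \frac{290}{3} + 86 = - \frac{32}{3}$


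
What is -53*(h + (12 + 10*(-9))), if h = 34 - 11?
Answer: 2915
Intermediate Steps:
h = 23
-53*(h + (12 + 10*(-9))) = -53*(23 + (12 + 10*(-9))) = -53*(23 + (12 - 90)) = -53*(23 - 78) = -53*(-55) = 2915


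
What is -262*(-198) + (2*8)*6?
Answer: 51972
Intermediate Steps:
-262*(-198) + (2*8)*6 = 51876 + 16*6 = 51876 + 96 = 51972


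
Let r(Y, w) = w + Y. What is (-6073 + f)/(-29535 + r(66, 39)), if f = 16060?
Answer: -3329/9810 ≈ -0.33935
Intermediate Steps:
r(Y, w) = Y + w
(-6073 + f)/(-29535 + r(66, 39)) = (-6073 + 16060)/(-29535 + (66 + 39)) = 9987/(-29535 + 105) = 9987/(-29430) = 9987*(-1/29430) = -3329/9810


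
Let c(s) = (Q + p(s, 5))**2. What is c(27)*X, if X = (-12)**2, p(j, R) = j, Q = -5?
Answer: 69696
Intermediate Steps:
c(s) = (-5 + s)**2
X = 144
c(27)*X = (-5 + 27)**2*144 = 22**2*144 = 484*144 = 69696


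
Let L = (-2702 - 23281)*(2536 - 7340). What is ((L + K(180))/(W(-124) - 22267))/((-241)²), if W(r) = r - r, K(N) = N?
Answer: -124822512/1293289627 ≈ -0.096516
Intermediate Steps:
L = 124822332 (L = -25983*(-4804) = 124822332)
W(r) = 0
((L + K(180))/(W(-124) - 22267))/((-241)²) = ((124822332 + 180)/(0 - 22267))/((-241)²) = (124822512/(-22267))/58081 = (124822512*(-1/22267))*(1/58081) = -124822512/22267*1/58081 = -124822512/1293289627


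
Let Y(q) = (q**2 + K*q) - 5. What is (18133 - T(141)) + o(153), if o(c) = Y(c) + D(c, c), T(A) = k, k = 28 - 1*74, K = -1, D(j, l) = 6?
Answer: 41436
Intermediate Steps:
k = -46 (k = 28 - 74 = -46)
T(A) = -46
Y(q) = -5 + q**2 - q (Y(q) = (q**2 - q) - 5 = -5 + q**2 - q)
o(c) = 1 + c**2 - c (o(c) = (-5 + c**2 - c) + 6 = 1 + c**2 - c)
(18133 - T(141)) + o(153) = (18133 - 1*(-46)) + (1 + 153**2 - 1*153) = (18133 + 46) + (1 + 23409 - 153) = 18179 + 23257 = 41436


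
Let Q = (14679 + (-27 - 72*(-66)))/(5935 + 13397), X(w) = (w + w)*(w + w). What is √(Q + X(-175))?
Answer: 7*√720928407/537 ≈ 350.00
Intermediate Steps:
X(w) = 4*w² (X(w) = (2*w)*(2*w) = 4*w²)
Q = 539/537 (Q = (14679 + (-27 + 4752))/19332 = (14679 + 4725)*(1/19332) = 19404*(1/19332) = 539/537 ≈ 1.0037)
√(Q + X(-175)) = √(539/537 + 4*(-175)²) = √(539/537 + 4*30625) = √(539/537 + 122500) = √(65783039/537) = 7*√720928407/537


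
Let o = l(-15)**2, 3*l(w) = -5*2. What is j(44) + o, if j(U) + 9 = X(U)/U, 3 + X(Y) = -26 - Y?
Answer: 179/396 ≈ 0.45202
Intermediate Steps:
l(w) = -10/3 (l(w) = (-5*2)/3 = (1/3)*(-10) = -10/3)
X(Y) = -29 - Y (X(Y) = -3 + (-26 - Y) = -29 - Y)
j(U) = -9 + (-29 - U)/U
o = 100/9 (o = (-10/3)**2 = 100/9 ≈ 11.111)
j(44) + o = (-10 - 29/44) + 100/9 = -469/44 + 100/9 = 179/396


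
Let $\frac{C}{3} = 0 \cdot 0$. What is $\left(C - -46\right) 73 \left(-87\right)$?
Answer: $-292146$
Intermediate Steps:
$C = 0$ ($C = 3 \cdot 0 \cdot 0 = 3 \cdot 0 = 0$)
$\left(C - -46\right) 73 \left(-87\right) = \left(0 - -46\right) 73 \left(-87\right) = \left(0 + 46\right) 73 \left(-87\right) = 46 \cdot 73 \left(-87\right) = 3358 \left(-87\right) = -292146$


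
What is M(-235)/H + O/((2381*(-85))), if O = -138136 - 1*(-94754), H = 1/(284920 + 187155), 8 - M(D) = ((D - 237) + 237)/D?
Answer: 668786335507/202385 ≈ 3.3045e+6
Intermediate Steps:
M(D) = 7 (M(D) = 8 - ((D - 237) + 237)/D = 8 - ((-237 + D) + 237)/D = 8 - D/D = 8 - 1*1 = 8 - 1 = 7)
H = 1/472075 ≈ 2.1183e-6
O = -43382 (O = -138136 + 94754 = -43382)
M(-235)/H + O/((2381*(-85))) = 7/(1/472075) - 43382/(2381*(-85)) = 7*472075 - 43382/(-202385) = 3304525 - 43382*(-1/202385) = 3304525 + 43382/202385 = 668786335507/202385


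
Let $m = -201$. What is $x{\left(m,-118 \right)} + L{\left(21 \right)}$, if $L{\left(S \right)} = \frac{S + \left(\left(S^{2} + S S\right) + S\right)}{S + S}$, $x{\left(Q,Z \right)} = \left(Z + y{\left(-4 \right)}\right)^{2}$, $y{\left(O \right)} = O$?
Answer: $14906$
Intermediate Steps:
$x{\left(Q,Z \right)} = \left(-4 + Z\right)^{2}$ ($x{\left(Q,Z \right)} = \left(Z - 4\right)^{2} = \left(-4 + Z\right)^{2}$)
$L{\left(S \right)} = \frac{2 S + 2 S^{2}}{2 S}$ ($L{\left(S \right)} = \frac{S + \left(\left(S^{2} + S^{2}\right) + S\right)}{2 S} = \left(S + \left(2 S^{2} + S\right)\right) \frac{1}{2 S} = \left(S + \left(S + 2 S^{2}\right)\right) \frac{1}{2 S} = \left(2 S + 2 S^{2}\right) \frac{1}{2 S} = \frac{2 S + 2 S^{2}}{2 S}$)
$x{\left(m,-118 \right)} + L{\left(21 \right)} = \left(-4 - 118\right)^{2} + \left(1 + 21\right) = \left(-122\right)^{2} + 22 = 14884 + 22 = 14906$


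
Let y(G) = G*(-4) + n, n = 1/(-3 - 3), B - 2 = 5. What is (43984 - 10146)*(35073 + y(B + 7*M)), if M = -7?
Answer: 3577437955/3 ≈ 1.1925e+9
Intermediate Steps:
B = 7 (B = 2 + 5 = 7)
n = -⅙ (n = 1/(-6) = -⅙ ≈ -0.16667)
y(G) = -⅙ - 4*G (y(G) = G*(-4) - ⅙ = -4*G - ⅙ = -⅙ - 4*G)
(43984 - 10146)*(35073 + y(B + 7*M)) = (43984 - 10146)*(35073 + (-⅙ - 4*(7 + 7*(-7)))) = 33838*(35073 + (-⅙ - 4*(7 - 49))) = 33838*(35073 + (-⅙ - 4*(-42))) = 33838*(35073 + (-⅙ + 168)) = 33838*(35073 + 1007/6) = 33838*(211445/6) = 3577437955/3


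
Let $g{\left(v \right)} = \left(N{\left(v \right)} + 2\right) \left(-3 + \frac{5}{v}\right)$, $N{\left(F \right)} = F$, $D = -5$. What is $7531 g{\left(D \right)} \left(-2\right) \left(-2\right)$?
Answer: $361488$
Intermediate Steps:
$g{\left(v \right)} = \left(-3 + \frac{5}{v}\right) \left(2 + v\right)$ ($g{\left(v \right)} = \left(v + 2\right) \left(-3 + \frac{5}{v}\right) = \left(2 + v\right) \left(-3 + \frac{5}{v}\right) = \left(-3 + \frac{5}{v}\right) \left(2 + v\right)$)
$7531 g{\left(D \right)} \left(-2\right) \left(-2\right) = 7531 \left(-1 - -15 + \frac{10}{-5}\right) \left(-2\right) \left(-2\right) = 7531 \left(-1 + 15 + 10 \left(- \frac{1}{5}\right)\right) \left(-2\right) \left(-2\right) = 7531 \left(-1 + 15 - 2\right) \left(-2\right) \left(-2\right) = 7531 \cdot 12 \left(-2\right) \left(-2\right) = 7531 \left(\left(-24\right) \left(-2\right)\right) = 7531 \cdot 48 = 361488$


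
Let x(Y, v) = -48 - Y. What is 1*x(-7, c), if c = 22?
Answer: -41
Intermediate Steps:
1*x(-7, c) = 1*(-48 - 1*(-7)) = 1*(-48 + 7) = 1*(-41) = -41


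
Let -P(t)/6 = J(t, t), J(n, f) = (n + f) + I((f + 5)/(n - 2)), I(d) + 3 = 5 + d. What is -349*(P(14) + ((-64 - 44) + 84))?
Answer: 149023/2 ≈ 74512.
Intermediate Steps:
I(d) = 2 + d (I(d) = -3 + (5 + d) = 2 + d)
J(n, f) = 2 + f + n + (5 + f)/(-2 + n) (J(n, f) = (n + f) + (2 + (f + 5)/(n - 2)) = (f + n) + (2 + (5 + f)/(-2 + n)) = 2 + f + n + (5 + f)/(-2 + n))
P(t) = -6*(1 - t + 2*t**2)/(-2 + t) (P(t) = -6*(1 + t**2 - t + t*t)/(-2 + t) = -6*(1 + t**2 - t + t**2)/(-2 + t) = -6*(1 - t + 2*t**2)/(-2 + t))
-349*(P(14) + ((-64 - 44) + 84)) = -349*(6*(-1 + 14 - 2*14**2)/(-2 + 14) + ((-64 - 44) + 84)) = -349*(6*(-1 + 14 - 2*196)/12 + (-108 + 84)) = -349*(6*(1/12)*(-1 + 14 - 392) - 24) = -349*(6*(1/12)*(-379) - 24) = -349*(-379/2 - 24) = -349*(-427/2) = 149023/2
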